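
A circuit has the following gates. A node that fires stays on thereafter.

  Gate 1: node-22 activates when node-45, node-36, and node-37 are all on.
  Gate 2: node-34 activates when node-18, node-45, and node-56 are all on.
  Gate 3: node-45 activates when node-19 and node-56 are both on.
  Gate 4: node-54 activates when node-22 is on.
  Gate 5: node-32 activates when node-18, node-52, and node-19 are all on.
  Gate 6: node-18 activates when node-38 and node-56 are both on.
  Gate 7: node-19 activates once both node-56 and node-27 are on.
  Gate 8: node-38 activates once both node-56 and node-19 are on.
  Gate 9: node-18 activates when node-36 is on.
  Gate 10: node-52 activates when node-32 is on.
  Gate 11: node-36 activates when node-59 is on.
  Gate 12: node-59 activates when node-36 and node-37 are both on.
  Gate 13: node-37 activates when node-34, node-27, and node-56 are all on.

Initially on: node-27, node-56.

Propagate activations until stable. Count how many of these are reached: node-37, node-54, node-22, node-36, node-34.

2

node-56 and node-27 are on, so node-19 activates (Gate 7).
Gate 8: node-56 and node-19 on → node-38 on.
node-19 and node-56 are on, so node-45 activates (Gate 3).
Gate 6: node-38 and node-56 on → node-18 on.
node-18, node-45, and node-56 are on, so node-34 activates (Gate 2).
Gate 13: node-34, node-27, and node-56 on → node-37 on.
node-37: reached.
node-54 would need node-22 (Gate 4), but node-22 never turns on.
node-22 would need node-45, node-36, and node-37 (Gate 1), but node-36 never turns on.
node-36 would need node-59 (Gate 11), but node-59 never turns on.
node-34: reached.
Reached: node-37 and node-34 — 2 of the 5.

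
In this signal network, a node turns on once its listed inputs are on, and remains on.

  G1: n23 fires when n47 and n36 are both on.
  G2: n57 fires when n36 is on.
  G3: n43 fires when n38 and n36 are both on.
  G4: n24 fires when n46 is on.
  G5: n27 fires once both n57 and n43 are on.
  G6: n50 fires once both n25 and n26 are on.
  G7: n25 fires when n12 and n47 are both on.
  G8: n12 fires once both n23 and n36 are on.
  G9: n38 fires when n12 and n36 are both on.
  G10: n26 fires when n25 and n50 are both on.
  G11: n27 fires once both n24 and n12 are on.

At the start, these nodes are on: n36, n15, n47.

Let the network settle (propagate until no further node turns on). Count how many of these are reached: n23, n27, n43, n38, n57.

5

n36 is on, so n57 fires (G2).
n47 and n36 are on, so n23 fires (G1).
G8: n23 and n36 on → n12 on.
G9: n12 and n36 on → n38 on.
G3: n38 and n36 on → n43 on.
G5: n57 and n43 on → n27 on.
n23: reached.
n27: reached.
n43: reached.
n38: reached.
n57: reached.
All 5 are reached.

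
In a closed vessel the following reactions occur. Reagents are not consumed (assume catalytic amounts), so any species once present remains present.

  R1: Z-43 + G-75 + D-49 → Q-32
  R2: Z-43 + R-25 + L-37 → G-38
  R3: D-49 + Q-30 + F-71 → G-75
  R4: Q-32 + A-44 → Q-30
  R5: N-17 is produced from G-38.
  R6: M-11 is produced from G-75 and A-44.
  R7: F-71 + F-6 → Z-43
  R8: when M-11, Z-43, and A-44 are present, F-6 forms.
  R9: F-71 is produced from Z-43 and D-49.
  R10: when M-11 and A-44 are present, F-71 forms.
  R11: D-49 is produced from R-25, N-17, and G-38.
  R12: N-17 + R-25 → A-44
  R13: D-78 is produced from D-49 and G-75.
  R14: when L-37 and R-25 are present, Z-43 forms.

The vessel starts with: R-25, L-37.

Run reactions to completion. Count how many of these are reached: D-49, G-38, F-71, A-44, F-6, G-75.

L-37 and R-25 present → Z-43 forms (R14).
Z-43, R-25, and L-37 present → G-38 forms (R2).
G-38 present → N-17 forms (R5).
R-25, N-17, and G-38 present → D-49 forms (R11).
N-17 and R-25 present → A-44 forms (R12).
Z-43 and D-49 present → F-71 forms (R9).
D-49: reached.
G-38: reached.
F-71: reached.
A-44: reached.
F-6 would need M-11, Z-43, and A-44 (R8), but M-11 never forms.
G-75 would need D-49, Q-30, and F-71 (R3), but Q-30 never forms.
Reached: D-49, G-38, F-71, and A-44 — 4 of the 6.

4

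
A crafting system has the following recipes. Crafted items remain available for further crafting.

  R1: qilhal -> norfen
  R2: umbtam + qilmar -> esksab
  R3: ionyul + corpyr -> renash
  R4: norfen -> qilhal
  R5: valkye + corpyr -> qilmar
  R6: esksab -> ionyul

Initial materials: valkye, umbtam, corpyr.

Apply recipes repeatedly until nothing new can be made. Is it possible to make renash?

valkye + corpyr -> qilmar (R5).
Using R2, umbtam and qilmar make esksab.
esksab -> ionyul (R6).
ionyul + corpyr -> renash (R3).

Yes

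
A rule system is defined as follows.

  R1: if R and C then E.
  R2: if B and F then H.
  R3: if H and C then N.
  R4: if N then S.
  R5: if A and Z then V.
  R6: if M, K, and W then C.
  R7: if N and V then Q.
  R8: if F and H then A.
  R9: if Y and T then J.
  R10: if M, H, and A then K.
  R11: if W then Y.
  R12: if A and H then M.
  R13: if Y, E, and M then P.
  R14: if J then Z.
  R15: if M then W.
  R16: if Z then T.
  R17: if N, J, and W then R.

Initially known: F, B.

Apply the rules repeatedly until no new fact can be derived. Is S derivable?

B and F hold, so H follows (R2).
From F and H, R8 gives A.
A and H hold, so M follows (R12).
From M, H, and A, R10 gives K.
From M, R15 gives W.
From M, K, and W, R6 gives C.
H and C hold, so N follows (R3).
N holds, so S follows (R4).

Yes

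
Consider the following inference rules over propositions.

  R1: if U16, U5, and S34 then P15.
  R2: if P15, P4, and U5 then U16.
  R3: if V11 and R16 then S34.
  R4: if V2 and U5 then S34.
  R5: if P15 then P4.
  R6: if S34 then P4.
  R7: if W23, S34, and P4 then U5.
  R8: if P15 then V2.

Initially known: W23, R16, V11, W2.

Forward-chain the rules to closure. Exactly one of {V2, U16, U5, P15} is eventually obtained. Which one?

From V11 and R16, R3 gives S34.
From S34, R6 gives P4.
From W23, S34, and P4, R7 gives U5.
P15 would need U16, U5, and S34 (R1), but U16 is never established. V2 would need P15 (R8), but P15 is never established. U16 would need P15, P4, and U5 (R2), but P15 is never established.

U5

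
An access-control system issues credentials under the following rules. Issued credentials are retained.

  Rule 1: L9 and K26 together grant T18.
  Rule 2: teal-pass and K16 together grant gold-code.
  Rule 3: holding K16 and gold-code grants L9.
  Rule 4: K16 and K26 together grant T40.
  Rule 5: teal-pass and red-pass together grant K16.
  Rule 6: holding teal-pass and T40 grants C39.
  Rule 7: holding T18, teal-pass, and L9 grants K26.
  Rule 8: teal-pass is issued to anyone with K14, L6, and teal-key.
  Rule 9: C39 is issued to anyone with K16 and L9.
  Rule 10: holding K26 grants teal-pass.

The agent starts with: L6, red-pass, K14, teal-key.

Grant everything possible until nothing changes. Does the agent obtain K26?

No

K26 would need T18, teal-pass, and L9 (Rule 7), but T18 is never granted.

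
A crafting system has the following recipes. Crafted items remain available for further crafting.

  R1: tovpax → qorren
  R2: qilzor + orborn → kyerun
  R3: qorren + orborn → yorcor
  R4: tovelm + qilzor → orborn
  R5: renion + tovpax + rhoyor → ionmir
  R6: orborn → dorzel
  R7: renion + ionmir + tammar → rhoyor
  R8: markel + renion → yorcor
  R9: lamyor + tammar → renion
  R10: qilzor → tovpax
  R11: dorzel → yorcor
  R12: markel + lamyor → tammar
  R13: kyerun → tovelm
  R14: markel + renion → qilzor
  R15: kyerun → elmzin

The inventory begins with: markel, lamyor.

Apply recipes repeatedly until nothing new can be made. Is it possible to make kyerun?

kyerun would need qilzor and orborn (R2), but orborn is never obtained.

No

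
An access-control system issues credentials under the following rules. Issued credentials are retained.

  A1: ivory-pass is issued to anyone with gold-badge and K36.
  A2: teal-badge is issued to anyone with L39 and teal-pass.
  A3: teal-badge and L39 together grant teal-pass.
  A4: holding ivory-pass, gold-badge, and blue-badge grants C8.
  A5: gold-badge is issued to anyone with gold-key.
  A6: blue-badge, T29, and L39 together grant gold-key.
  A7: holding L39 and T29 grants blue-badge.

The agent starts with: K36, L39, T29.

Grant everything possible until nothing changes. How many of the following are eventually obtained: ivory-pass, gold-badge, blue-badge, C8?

4

Holding L39 and T29 grants blue-badge (A7).
Holding blue-badge, T29, and L39 grants gold-key (A6).
Holding gold-key grants gold-badge (A5).
Holding gold-badge and K36 grants ivory-pass (A1).
Holding ivory-pass, gold-badge, and blue-badge grants C8 (A4).
ivory-pass: reached.
gold-badge: reached.
blue-badge: reached.
C8: reached.
All 4 are reached.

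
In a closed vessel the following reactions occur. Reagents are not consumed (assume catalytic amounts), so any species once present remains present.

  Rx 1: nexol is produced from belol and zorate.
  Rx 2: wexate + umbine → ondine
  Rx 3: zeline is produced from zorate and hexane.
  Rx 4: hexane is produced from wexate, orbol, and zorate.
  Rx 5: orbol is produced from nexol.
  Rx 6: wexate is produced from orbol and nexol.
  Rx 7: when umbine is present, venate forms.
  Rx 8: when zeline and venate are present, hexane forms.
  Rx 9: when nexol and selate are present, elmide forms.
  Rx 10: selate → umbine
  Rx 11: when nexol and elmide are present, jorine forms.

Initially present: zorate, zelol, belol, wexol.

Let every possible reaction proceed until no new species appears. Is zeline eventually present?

belol and zorate present → nexol forms (Rx 1).
nexol present → orbol forms (Rx 5).
orbol and nexol present → wexate forms (Rx 6).
wexate, orbol, and zorate present → hexane forms (Rx 4).
zorate and hexane present → zeline forms (Rx 3).

Yes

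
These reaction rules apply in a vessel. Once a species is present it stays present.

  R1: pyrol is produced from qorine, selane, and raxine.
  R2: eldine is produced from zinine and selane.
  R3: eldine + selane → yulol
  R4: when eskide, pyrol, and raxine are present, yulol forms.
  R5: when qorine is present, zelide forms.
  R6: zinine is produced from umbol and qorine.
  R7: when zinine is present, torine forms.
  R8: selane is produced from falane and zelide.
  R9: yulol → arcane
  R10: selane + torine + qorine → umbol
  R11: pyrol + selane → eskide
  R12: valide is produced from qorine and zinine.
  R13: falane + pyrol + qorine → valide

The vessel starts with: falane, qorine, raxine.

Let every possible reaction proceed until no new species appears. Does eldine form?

eldine would need zinine and selane (R2), but zinine never forms.

No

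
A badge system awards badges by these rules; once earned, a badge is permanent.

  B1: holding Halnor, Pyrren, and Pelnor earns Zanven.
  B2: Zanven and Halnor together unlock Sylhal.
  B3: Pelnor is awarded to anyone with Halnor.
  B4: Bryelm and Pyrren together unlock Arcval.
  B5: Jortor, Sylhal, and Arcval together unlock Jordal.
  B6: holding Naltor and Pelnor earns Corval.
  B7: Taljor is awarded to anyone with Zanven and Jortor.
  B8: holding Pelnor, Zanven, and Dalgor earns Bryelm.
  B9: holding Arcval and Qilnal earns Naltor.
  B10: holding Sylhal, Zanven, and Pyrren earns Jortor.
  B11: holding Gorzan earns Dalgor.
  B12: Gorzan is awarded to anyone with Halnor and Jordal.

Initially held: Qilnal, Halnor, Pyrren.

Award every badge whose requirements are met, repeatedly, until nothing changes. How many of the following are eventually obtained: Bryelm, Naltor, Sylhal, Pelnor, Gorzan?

With Halnor, Pelnor is earned (B3).
With Halnor, Pyrren, and Pelnor, Zanven is earned (B1).
With Zanven and Halnor, Sylhal is earned (B2).
Bryelm would need Pelnor, Zanven, and Dalgor (B8), but Dalgor is never earned.
Naltor would need Arcval and Qilnal (B9), but Arcval is never earned.
Sylhal: reached.
Pelnor: reached.
Gorzan would need Halnor and Jordal (B12), but Jordal is never earned.
Reached: Sylhal and Pelnor — 2 of the 5.

2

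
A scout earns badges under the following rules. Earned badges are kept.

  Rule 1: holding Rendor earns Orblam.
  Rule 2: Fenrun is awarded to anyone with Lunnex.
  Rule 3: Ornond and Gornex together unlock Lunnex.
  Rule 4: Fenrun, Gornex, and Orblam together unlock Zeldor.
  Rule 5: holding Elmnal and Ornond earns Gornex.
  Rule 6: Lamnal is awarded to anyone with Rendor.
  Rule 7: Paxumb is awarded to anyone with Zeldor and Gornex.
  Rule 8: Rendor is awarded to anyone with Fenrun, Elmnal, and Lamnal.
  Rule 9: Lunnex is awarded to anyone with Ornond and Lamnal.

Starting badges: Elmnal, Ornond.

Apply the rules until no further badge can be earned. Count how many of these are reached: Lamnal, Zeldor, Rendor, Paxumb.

Lamnal would need Rendor (Rule 6), but Rendor is never earned.
Zeldor would need Fenrun, Gornex, and Orblam (Rule 4), but Orblam is never earned.
Rendor would need Fenrun, Elmnal, and Lamnal (Rule 8), but Lamnal is never earned.
Paxumb would need Zeldor and Gornex (Rule 7), but Zeldor is never earned.
None of the 4 are reached.

0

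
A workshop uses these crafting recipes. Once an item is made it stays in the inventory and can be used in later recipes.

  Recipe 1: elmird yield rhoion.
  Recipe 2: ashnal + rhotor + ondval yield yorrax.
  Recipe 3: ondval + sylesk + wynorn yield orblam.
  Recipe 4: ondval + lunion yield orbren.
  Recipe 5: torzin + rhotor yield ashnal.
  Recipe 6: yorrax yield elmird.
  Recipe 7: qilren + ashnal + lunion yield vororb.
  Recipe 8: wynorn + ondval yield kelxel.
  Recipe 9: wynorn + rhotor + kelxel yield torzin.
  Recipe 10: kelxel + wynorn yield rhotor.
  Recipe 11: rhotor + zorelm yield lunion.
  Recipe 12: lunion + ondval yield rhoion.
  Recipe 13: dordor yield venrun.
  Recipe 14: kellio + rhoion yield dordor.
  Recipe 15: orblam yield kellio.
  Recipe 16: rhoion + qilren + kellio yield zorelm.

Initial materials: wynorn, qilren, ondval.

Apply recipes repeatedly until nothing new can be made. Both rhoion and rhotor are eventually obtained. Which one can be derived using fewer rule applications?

rhotor: Using Recipe 8, wynorn and ondval make kelxel. kelxel + wynorn → rhotor (Recipe 10). [2 rule applications]
rhoion: wynorn + ondval → kelxel (Recipe 8). Using Recipe 10, kelxel and wynorn make rhotor. Using Recipe 9, wynorn, rhotor, and kelxel make torzin. Using Recipe 5, torzin and rhotor make ashnal. Using Recipe 2, ashnal, rhotor, and ondval make yorrax. Using Recipe 6, yorrax makes elmird. Using Recipe 1, elmird makes rhoion. [7 rule applications]
rhotor needs fewer.

rhotor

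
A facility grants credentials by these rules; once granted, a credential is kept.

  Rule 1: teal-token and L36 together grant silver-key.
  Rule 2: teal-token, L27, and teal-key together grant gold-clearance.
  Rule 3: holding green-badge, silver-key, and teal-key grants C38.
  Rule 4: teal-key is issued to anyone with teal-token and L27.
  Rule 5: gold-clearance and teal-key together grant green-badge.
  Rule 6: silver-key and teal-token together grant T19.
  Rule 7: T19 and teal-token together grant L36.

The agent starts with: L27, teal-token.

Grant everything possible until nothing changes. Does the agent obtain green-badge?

Holding teal-token and L27 grants teal-key (Rule 4).
Holding teal-token, L27, and teal-key grants gold-clearance (Rule 2).
Holding gold-clearance and teal-key grants green-badge (Rule 5).

Yes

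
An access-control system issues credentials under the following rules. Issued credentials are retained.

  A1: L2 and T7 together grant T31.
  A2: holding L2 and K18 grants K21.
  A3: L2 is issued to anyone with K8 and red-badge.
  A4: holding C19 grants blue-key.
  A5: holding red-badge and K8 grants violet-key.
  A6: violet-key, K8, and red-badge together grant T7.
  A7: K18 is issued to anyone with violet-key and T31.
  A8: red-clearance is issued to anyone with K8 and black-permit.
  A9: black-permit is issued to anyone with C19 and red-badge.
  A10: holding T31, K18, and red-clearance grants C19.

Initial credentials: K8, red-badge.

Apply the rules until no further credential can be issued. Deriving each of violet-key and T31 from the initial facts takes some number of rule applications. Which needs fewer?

violet-key: Holding red-badge and K8 grants violet-key (A5). [1 rule application]
T31: Holding K8 and red-badge grants L2 (A3). Holding red-badge and K8 grants violet-key (A5). Holding violet-key, K8, and red-badge grants T7 (A6). Holding L2 and T7 grants T31 (A1). [4 rule applications]
violet-key needs fewer.

violet-key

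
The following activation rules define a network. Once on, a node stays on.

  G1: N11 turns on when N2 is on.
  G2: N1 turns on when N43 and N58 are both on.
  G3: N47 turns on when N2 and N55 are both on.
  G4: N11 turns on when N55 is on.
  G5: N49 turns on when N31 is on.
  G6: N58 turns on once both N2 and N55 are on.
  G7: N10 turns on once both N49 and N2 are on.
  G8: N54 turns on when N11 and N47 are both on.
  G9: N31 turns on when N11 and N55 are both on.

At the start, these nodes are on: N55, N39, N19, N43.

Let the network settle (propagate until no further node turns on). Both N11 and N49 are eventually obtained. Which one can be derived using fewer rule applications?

N11

N11: G4: N55 on → N11 on. [1 rule application]
N49: G4: N55 on → N11 on. G9: N11 and N55 on → N31 on. N31 is on, so N49 turns on (G5). [3 rule applications]
N11 needs fewer.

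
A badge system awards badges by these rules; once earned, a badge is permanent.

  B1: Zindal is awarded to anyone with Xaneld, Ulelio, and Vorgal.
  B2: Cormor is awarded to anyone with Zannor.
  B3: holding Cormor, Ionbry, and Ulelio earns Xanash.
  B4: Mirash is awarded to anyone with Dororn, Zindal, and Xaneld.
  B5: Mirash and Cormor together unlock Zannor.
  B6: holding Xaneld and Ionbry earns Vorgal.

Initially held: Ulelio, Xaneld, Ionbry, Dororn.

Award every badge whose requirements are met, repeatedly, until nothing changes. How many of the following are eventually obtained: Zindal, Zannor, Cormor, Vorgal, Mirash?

3

With Xaneld and Ionbry, Vorgal is earned (B6).
With Xaneld, Ulelio, and Vorgal, Zindal is earned (B1).
With Dororn, Zindal, and Xaneld, Mirash is earned (B4).
Zindal: reached.
Zannor would need Mirash and Cormor (B5), but Cormor is never earned.
Cormor would need Zannor (B2), but Zannor is never earned.
Vorgal: reached.
Mirash: reached.
Reached: Zindal, Vorgal, and Mirash — 3 of the 5.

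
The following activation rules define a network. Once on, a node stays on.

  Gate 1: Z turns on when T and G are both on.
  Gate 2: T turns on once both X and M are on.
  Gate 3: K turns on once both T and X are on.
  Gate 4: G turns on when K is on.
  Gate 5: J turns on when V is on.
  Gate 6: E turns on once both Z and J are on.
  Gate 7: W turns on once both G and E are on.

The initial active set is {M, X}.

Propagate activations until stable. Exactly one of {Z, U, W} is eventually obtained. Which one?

Gate 2: X and M on → T on.
T and X are on, so K turns on (Gate 3).
Gate 4: K on → G on.
Gate 1: T and G on → Z on.
W would need G and E (Gate 7), but E never turns on. No rule produces U, and it is not given.

Z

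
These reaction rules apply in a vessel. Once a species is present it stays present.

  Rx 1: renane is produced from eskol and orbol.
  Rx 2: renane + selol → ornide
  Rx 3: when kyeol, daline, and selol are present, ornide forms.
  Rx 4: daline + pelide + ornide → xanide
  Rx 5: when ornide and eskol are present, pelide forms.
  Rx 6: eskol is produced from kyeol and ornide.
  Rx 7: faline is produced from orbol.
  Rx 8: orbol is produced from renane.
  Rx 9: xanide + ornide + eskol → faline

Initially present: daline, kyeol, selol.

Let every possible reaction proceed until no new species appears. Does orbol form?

No

orbol would need renane (Rx 8), but renane never forms.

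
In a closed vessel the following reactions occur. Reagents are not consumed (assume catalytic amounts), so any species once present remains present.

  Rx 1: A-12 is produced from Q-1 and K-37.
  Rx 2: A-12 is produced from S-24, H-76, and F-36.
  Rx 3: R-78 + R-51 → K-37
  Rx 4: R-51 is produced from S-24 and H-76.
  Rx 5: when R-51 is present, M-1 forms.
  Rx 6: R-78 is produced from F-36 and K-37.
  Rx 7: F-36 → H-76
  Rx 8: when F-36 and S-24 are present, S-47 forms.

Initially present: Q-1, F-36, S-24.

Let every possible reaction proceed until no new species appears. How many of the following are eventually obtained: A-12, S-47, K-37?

2

F-36 and S-24 present → S-47 forms (Rx 8).
F-36 present → H-76 forms (Rx 7).
S-24, H-76, and F-36 present → A-12 forms (Rx 2).
A-12: reached.
S-47: reached.
K-37 would need R-78 and R-51 (Rx 3), but R-78 never forms.
Reached: A-12 and S-47 — 2 of the 3.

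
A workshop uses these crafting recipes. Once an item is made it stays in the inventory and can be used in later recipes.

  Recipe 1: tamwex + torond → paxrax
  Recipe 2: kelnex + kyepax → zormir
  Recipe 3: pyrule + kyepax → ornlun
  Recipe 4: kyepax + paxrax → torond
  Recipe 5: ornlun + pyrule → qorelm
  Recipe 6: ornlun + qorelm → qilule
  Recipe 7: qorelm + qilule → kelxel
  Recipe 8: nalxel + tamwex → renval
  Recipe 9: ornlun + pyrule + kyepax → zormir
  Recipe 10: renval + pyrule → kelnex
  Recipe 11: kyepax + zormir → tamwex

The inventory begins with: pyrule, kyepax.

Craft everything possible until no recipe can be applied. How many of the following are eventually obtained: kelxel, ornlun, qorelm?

3

Using Recipe 3, pyrule and kyepax make ornlun.
ornlun + pyrule → qorelm (Recipe 5).
Using Recipe 6, ornlun and qorelm make qilule.
Using Recipe 7, qorelm and qilule make kelxel.
kelxel: reached.
ornlun: reached.
qorelm: reached.
All 3 are reached.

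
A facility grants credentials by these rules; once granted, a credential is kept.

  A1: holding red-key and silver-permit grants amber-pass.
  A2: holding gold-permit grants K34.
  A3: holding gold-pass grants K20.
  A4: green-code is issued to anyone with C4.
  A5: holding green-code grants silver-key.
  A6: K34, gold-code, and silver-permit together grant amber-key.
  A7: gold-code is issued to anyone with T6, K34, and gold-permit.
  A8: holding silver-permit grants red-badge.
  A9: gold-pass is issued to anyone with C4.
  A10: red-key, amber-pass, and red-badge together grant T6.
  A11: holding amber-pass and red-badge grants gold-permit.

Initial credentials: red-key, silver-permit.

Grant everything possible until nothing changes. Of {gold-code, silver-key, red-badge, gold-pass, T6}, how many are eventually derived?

3

Holding red-key and silver-permit grants amber-pass (A1).
Holding silver-permit grants red-badge (A8).
Holding red-key, amber-pass, and red-badge grants T6 (A10).
Holding amber-pass and red-badge grants gold-permit (A11).
Holding gold-permit grants K34 (A2).
Holding T6, K34, and gold-permit grants gold-code (A7).
gold-code: reached.
silver-key would need green-code (A5), but green-code is never granted.
red-badge: reached.
gold-pass would need C4 (A9), but C4 is never granted.
T6: reached.
Reached: gold-code, red-badge, and T6 — 3 of the 5.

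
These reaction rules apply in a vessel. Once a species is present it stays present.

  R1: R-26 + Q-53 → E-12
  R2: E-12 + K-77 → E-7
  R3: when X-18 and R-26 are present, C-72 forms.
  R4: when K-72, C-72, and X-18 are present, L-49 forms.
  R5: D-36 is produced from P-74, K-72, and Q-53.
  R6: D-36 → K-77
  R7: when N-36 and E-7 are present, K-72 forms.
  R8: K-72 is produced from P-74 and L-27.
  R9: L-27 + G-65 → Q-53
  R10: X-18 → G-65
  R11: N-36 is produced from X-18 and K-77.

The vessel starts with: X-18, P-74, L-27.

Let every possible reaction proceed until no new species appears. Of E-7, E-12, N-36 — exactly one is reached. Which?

N-36

P-74 and L-27 present → K-72 forms (R8).
X-18 present → G-65 forms (R10).
L-27 and G-65 present → Q-53 forms (R9).
P-74, K-72, and Q-53 present → D-36 forms (R5).
D-36 present → K-77 forms (R6).
X-18 and K-77 present → N-36 forms (R11).
E-12 would need R-26 and Q-53 (R1), but R-26 never forms. E-7 would need E-12 and K-77 (R2), but E-12 never forms.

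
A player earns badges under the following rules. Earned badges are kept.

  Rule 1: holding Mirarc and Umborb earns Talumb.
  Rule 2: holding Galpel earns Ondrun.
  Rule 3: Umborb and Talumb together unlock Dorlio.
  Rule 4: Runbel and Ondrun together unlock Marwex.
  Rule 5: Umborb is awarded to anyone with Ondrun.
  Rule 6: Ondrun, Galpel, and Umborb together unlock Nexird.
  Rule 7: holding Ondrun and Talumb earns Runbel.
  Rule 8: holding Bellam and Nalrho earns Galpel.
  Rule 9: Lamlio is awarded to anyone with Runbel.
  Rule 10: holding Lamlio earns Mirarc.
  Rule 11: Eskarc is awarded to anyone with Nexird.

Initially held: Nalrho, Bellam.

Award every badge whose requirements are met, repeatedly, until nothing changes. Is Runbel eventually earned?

No

Runbel would need Ondrun and Talumb (Rule 7), but Talumb is never earned.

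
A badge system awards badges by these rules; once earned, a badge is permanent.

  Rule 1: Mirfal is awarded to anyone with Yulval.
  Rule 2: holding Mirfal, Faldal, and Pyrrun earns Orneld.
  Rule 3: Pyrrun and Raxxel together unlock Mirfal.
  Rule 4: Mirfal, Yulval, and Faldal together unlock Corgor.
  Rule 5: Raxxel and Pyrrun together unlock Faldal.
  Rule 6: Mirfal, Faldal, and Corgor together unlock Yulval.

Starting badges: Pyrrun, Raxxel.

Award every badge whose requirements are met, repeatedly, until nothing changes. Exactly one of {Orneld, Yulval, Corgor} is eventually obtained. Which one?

Orneld

With Raxxel and Pyrrun, Faldal is earned (Rule 5).
With Pyrrun and Raxxel, Mirfal is earned (Rule 3).
With Mirfal, Faldal, and Pyrrun, Orneld is earned (Rule 2).
Corgor would need Mirfal, Yulval, and Faldal (Rule 4), but Yulval is never earned. Yulval would need Mirfal, Faldal, and Corgor (Rule 6), but Corgor is never earned.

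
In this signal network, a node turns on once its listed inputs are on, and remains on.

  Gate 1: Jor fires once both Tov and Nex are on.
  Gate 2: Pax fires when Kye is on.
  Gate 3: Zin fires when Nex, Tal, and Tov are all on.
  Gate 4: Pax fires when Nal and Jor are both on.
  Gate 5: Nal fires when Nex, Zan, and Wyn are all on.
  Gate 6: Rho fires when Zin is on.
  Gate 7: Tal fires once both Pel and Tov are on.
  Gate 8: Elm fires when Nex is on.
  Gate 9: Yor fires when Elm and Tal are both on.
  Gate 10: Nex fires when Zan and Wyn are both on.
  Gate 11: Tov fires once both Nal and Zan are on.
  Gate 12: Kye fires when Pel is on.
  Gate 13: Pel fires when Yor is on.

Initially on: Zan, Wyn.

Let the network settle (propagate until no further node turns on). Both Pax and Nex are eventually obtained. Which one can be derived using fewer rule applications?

Nex

Nex: Gate 10: Zan and Wyn on → Nex on. [1 rule application]
Pax: Gate 10: Zan and Wyn on → Nex on. Gate 5: Nex, Zan, and Wyn on → Nal on. Nal and Zan are on, so Tov fires (Gate 11). Tov and Nex are on, so Jor fires (Gate 1). Gate 4: Nal and Jor on → Pax on. [5 rule applications]
Nex needs fewer.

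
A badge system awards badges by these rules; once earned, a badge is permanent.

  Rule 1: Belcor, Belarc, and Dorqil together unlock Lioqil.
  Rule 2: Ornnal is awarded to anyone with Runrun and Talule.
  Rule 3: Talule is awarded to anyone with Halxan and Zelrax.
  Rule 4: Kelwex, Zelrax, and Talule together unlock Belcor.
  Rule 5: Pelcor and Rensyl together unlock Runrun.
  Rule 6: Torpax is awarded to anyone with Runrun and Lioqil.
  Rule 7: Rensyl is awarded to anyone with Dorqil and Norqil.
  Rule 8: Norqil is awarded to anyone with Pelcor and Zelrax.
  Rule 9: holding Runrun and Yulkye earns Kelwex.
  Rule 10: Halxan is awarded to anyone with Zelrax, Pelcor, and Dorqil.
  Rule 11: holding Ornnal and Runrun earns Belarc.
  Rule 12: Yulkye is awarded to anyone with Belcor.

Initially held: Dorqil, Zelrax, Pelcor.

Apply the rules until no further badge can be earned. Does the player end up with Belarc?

With Zelrax, Pelcor, and Dorqil, Halxan is earned (Rule 10).
With Pelcor and Zelrax, Norqil is earned (Rule 8).
With Dorqil and Norqil, Rensyl is earned (Rule 7).
With Halxan and Zelrax, Talule is earned (Rule 3).
With Pelcor and Rensyl, Runrun is earned (Rule 5).
With Runrun and Talule, Ornnal is earned (Rule 2).
With Ornnal and Runrun, Belarc is earned (Rule 11).

Yes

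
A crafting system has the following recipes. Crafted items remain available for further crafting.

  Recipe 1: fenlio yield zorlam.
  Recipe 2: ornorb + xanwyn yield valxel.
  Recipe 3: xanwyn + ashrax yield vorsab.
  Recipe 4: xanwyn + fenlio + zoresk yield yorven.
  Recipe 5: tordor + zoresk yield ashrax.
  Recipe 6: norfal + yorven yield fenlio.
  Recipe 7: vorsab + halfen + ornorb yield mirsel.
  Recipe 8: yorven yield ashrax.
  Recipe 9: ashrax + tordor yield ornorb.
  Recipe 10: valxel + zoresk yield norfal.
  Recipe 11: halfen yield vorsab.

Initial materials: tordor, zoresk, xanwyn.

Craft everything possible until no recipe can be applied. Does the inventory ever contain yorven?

No

yorven would need xanwyn, fenlio, and zoresk (Recipe 4), but fenlio is never obtained.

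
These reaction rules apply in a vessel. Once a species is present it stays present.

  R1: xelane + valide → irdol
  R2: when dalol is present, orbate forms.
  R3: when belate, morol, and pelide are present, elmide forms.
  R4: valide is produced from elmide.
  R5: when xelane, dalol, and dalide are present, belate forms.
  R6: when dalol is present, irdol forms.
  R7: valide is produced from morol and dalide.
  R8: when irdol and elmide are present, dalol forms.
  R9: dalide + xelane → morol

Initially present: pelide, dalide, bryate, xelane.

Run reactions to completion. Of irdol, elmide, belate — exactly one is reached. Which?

irdol

dalide and xelane present → morol forms (R9).
morol and dalide present → valide forms (R7).
xelane and valide present → irdol forms (R1).
elmide would need belate, morol, and pelide (R3), but belate never forms. belate would need xelane, dalol, and dalide (R5), but dalol never forms.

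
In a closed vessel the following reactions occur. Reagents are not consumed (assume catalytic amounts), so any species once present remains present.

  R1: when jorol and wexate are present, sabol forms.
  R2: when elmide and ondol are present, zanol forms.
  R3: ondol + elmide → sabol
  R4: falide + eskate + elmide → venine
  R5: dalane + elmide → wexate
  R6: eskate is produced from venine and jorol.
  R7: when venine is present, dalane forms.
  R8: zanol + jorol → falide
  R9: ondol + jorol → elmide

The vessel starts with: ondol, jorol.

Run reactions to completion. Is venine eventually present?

No

venine would need falide, eskate, and elmide (R4), but eskate never forms.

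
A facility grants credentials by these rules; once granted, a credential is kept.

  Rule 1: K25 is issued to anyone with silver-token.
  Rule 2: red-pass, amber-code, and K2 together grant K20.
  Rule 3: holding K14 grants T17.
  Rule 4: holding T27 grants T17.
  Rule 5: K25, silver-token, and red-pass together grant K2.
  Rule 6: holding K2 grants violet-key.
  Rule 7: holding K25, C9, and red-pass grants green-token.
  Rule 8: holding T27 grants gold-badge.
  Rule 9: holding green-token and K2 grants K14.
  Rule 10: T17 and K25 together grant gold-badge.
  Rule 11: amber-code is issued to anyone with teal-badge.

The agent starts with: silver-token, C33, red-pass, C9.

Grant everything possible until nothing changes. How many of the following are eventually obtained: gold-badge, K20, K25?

Holding silver-token grants K25 (Rule 1).
Holding K25, silver-token, and red-pass grants K2 (Rule 5).
Holding K25, C9, and red-pass grants green-token (Rule 7).
Holding green-token and K2 grants K14 (Rule 9).
Holding K14 grants T17 (Rule 3).
Holding T17 and K25 grants gold-badge (Rule 10).
gold-badge: reached.
K20 would need red-pass, amber-code, and K2 (Rule 2), but amber-code is never granted.
K25: reached.
Reached: gold-badge and K25 — 2 of the 3.

2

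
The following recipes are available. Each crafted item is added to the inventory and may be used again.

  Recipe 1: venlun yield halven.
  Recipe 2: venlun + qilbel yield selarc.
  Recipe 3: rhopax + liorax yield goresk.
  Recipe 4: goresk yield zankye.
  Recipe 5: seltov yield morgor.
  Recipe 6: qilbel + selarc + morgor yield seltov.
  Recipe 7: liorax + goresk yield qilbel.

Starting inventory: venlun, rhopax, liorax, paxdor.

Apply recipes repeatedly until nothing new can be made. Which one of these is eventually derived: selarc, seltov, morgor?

selarc

rhopax + liorax → goresk (Recipe 3).
liorax + goresk → qilbel (Recipe 7).
Using Recipe 2, venlun and qilbel make selarc.
seltov would need qilbel, selarc, and morgor (Recipe 6), but morgor is never obtained. morgor would need seltov (Recipe 5), but seltov is never obtained.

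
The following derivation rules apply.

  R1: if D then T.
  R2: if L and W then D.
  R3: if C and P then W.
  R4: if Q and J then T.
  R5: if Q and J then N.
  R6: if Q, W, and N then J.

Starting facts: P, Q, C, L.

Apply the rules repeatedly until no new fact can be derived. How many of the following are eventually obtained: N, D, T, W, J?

From C and P, R3 gives W.
L and W hold, so D follows (R2).
D holds, so T follows (R1).
N would need Q and J (R5), but J is never established.
D: reached.
T: reached.
W: reached.
J would need Q, W, and N (R6), but N is never established.
Reached: D, T, and W — 3 of the 5.

3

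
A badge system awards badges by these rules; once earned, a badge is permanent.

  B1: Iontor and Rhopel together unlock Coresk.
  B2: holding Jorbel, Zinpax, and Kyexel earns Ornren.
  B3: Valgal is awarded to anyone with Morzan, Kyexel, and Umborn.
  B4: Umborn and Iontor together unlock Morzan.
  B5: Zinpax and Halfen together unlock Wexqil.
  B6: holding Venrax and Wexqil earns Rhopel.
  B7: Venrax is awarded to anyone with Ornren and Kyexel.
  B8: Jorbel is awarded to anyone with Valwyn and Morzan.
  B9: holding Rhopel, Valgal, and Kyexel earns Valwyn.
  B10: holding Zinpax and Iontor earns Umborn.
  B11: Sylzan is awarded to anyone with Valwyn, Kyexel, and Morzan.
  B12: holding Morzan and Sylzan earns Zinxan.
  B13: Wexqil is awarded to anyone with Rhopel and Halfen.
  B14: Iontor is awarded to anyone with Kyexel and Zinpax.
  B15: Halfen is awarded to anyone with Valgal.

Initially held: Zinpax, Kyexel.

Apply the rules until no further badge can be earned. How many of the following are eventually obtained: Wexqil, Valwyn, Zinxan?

1

With Kyexel and Zinpax, Iontor is earned (B14).
With Zinpax and Iontor, Umborn is earned (B10).
With Umborn and Iontor, Morzan is earned (B4).
With Morzan, Kyexel, and Umborn, Valgal is earned (B3).
With Valgal, Halfen is earned (B15).
With Zinpax and Halfen, Wexqil is earned (B5).
Wexqil: reached.
Valwyn would need Rhopel, Valgal, and Kyexel (B9), but Rhopel is never earned.
Zinxan would need Morzan and Sylzan (B12), but Sylzan is never earned.
Reached: Wexqil — 1 of the 3.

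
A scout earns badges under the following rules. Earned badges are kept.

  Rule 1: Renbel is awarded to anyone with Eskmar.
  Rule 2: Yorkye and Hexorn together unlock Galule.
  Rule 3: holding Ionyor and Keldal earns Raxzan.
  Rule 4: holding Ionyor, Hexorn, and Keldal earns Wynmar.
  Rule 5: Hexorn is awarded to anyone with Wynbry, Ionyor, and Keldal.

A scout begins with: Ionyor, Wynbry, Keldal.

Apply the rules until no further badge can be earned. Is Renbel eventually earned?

No

Renbel would need Eskmar (Rule 1), but Eskmar is never earned.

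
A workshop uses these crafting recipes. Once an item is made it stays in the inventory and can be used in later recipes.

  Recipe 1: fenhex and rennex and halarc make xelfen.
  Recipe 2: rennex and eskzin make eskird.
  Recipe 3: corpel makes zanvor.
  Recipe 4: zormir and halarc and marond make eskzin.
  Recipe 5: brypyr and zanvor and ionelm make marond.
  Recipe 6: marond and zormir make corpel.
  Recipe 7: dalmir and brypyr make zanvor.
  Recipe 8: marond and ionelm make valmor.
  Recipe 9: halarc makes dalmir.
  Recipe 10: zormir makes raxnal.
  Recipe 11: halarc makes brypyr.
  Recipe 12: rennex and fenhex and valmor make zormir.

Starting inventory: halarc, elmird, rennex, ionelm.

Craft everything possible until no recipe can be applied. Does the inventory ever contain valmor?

Yes

Using Recipe 11, halarc makes brypyr.
halarc → dalmir (Recipe 9).
dalmir and brypyr → zanvor (Recipe 7).
Using Recipe 5, brypyr, zanvor, and ionelm make marond.
Using Recipe 8, marond and ionelm make valmor.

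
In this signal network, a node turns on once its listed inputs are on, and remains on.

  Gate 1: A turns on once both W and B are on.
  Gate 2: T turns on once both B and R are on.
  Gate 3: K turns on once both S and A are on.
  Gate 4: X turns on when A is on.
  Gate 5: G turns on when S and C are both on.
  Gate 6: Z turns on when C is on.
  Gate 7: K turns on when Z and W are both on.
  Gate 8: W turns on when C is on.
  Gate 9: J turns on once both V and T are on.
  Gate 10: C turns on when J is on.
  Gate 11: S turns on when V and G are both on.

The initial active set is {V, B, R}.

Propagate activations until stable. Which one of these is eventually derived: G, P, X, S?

B and R are on, so T turns on (Gate 2).
V and T are on, so J turns on (Gate 9).
Gate 10: J on → C on.
Gate 8: C on → W on.
W and B are on, so A turns on (Gate 1).
A is on, so X turns on (Gate 4).
G would need S and C (Gate 5), but S never turns on. No rule produces P, and it is not given. S would need V and G (Gate 11), but G never turns on.

X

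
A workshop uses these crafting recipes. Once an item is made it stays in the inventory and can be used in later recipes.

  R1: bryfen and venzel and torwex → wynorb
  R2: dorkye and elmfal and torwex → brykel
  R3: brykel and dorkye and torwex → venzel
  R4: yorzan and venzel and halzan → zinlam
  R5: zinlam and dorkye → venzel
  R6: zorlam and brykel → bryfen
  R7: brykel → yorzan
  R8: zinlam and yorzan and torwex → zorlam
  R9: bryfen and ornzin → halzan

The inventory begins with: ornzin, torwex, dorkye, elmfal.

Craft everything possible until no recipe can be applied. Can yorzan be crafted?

Yes

Using R2, dorkye, elmfal, and torwex make brykel.
brykel → yorzan (R7).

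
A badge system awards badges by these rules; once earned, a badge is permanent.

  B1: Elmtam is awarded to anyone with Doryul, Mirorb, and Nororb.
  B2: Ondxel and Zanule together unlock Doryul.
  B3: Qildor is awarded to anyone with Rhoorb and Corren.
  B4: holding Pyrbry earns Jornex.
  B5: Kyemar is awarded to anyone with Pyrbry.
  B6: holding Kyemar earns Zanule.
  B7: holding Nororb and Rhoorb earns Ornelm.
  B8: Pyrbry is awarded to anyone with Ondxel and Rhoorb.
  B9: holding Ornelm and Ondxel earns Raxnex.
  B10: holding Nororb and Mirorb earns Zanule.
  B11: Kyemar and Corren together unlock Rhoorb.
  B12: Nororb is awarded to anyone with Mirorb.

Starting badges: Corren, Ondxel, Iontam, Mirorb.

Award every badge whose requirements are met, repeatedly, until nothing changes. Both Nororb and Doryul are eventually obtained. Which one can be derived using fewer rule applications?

Nororb

Nororb: With Mirorb, Nororb is earned (B12). [1 rule application]
Doryul: With Mirorb, Nororb is earned (B12). With Nororb and Mirorb, Zanule is earned (B10). With Ondxel and Zanule, Doryul is earned (B2). [3 rule applications]
Nororb needs fewer.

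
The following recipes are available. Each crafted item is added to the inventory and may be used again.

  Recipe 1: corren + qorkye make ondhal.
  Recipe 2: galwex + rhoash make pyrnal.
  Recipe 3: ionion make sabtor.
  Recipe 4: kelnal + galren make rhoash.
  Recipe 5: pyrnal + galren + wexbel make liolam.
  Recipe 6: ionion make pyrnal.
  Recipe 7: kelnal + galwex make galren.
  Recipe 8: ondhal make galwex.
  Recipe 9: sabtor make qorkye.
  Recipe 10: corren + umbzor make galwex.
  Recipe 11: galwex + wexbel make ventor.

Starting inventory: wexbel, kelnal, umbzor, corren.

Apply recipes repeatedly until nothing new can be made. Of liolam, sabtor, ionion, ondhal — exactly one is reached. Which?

Using Recipe 10, corren and umbzor make galwex.
kelnal + galwex → galren (Recipe 7).
kelnal + galren → rhoash (Recipe 4).
Using Recipe 2, galwex and rhoash make pyrnal.
Using Recipe 5, pyrnal, galren, and wexbel make liolam.
ondhal would need corren and qorkye (Recipe 1), but qorkye is never obtained. sabtor would need ionion (Recipe 3), but ionion is never obtained. No rule produces ionion, and it is not given.

liolam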